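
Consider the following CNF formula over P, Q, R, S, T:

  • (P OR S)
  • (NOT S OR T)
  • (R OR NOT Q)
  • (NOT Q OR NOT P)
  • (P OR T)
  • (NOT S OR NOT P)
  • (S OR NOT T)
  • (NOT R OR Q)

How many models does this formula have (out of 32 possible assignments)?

3

Satisfying assignments:
  P=F Q=F R=F S=T T=T
  P=F Q=T R=T S=T T=T
  P=T Q=F R=F S=F T=F
Count: 3.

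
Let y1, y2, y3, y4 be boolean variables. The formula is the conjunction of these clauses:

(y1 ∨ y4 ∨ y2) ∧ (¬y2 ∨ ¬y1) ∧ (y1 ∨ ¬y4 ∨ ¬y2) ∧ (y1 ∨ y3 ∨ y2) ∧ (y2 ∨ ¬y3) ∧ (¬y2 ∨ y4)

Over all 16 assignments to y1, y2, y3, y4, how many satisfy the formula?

2

The models are:
  y1=T y2=F y3=F y4=F
  y1=T y2=F y3=F y4=T
That's 2 in total.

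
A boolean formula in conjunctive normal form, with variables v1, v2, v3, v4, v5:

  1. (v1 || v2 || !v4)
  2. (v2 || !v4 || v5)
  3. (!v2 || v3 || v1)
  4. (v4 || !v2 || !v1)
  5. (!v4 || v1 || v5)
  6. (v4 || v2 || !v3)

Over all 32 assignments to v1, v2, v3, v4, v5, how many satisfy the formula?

Case analysis on v2 and v4:
  v2=1, v4=1: 5 of the 8 assignments to (v1,v3,v5) work.
  v2=1, v4=0: remaining (v1,v3,v5) ∈ {(0,1,0); (0,1,1)} — 2.
  v2=0, v4=1: remaining (v1,v3,v5) ∈ {(1,0,1); (1,1,1)} — 2.
  v2=0, v4=0: remaining (v1,v3,v5) ∈ {(0,0,0); (0,0,1); (1,0,0); (1,0,1)} — 4.
Total: 5 + 2 + 2 + 4 = 13.

13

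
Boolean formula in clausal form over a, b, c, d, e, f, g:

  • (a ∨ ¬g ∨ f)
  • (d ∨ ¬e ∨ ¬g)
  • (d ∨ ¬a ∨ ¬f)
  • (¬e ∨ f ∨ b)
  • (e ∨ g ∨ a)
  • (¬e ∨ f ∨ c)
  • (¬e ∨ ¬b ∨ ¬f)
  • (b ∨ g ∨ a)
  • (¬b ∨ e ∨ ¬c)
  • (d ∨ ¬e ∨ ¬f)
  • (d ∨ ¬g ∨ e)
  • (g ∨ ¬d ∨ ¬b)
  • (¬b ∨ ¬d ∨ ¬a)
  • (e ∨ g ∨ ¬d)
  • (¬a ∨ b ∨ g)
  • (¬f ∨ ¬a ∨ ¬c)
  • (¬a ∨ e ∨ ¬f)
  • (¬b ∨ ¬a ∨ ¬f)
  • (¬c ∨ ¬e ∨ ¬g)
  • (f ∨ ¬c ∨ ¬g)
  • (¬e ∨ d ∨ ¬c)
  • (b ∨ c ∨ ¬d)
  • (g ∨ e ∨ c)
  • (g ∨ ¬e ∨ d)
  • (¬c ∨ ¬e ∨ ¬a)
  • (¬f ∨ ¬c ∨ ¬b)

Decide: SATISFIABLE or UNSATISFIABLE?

SATISFIABLE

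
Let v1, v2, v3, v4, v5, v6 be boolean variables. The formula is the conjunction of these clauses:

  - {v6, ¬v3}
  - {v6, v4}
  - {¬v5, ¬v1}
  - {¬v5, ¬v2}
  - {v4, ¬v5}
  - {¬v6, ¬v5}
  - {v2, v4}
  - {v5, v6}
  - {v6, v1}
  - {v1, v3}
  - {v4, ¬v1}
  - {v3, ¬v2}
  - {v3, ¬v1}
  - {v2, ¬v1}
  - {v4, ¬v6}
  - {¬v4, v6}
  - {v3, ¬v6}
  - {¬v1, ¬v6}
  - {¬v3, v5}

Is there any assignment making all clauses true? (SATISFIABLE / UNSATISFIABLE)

UNSATISFIABLE

v6 = True:
  propagation gives v5=False, v4=True, v3=True; an empty clause results — contradiction.
v6 = False:
  propagation gives v3=False, v4=True; an empty clause results — contradiction.
Every branch closes, so no satisfying assignment exists.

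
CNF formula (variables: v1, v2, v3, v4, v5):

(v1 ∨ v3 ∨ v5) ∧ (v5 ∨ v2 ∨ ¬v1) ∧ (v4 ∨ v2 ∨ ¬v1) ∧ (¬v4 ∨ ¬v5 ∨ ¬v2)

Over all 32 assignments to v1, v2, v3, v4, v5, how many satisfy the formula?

Case analysis on v1 and v2:
  v1=1, v2=1: v3 free; 3 ways for (v4,v5) × 2^1 = 6.
  v1=1, v2=0: remaining (v3,v4,v5) ∈ {(0,1,1); (1,1,1)} — 2.
  v1=0, v2=1: remaining (v3,v4,v5) ∈ {(0,0,1); (1,0,0); (1,0,1); (1,1,0)} — 4.
  v1=0, v2=0: v4 free; 3 ways for (v3,v5) × 2^1 = 6.
Total: 6 + 2 + 4 + 6 = 18.

18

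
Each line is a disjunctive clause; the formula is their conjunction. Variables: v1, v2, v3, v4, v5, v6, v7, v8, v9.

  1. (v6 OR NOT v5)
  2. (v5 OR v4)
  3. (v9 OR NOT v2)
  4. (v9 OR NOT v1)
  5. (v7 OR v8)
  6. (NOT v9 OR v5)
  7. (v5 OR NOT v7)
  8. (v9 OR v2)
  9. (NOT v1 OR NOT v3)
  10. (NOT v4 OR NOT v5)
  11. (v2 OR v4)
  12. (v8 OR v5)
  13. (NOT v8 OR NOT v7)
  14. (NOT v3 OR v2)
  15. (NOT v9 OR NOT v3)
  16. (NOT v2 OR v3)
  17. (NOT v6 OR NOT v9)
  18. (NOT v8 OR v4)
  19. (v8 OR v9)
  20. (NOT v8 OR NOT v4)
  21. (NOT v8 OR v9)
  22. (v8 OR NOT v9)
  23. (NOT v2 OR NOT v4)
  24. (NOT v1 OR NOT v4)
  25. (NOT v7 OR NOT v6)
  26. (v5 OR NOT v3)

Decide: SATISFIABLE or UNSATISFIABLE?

UNSATISFIABLE

v9 = True:
  propagation gives v5=True, v6=True; an empty clause results — contradiction.
v9 = False:
  propagation gives v2=False; an empty clause results — contradiction.
Every branch closes, so no satisfying assignment exists.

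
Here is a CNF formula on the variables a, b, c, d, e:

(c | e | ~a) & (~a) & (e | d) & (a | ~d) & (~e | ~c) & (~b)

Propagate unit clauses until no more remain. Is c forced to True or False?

False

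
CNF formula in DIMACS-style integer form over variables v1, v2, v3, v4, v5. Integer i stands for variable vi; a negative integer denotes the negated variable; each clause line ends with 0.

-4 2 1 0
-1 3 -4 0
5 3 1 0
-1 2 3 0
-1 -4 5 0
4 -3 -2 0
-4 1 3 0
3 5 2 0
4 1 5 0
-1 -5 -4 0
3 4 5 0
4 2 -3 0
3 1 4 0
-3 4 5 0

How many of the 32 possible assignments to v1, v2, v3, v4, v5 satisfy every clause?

3

Satisfying assignments:
  v1=F v2=T v3=T v4=T v5=F
  v1=F v2=T v3=T v4=T v5=T
  v1=T v2=T v3=F v4=F v5=T
Count: 3.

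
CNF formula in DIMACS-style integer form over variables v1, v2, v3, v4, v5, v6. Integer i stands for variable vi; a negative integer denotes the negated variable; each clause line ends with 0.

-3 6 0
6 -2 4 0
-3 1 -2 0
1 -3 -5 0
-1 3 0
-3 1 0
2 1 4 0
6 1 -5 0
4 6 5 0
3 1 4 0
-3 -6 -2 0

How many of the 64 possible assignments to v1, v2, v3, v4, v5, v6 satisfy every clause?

10

Split on v1, then v3.
  v1=T, v3=T: remaining (v2,v4,v5,v6) ∈ {(F,F,F,T); (F,F,T,T); (F,T,F,T); (F,T,T,T)} — 4.
  v1=T, v3=F: a clause becomes empty — 0.
  v1=F, v3=T: a clause becomes empty — 0.
  v1=F, v3=F: v2 free; 3 ways for (v4,v5,v6) × 2^1 = 6.
Total: 4 + 0 + 0 + 6 = 10.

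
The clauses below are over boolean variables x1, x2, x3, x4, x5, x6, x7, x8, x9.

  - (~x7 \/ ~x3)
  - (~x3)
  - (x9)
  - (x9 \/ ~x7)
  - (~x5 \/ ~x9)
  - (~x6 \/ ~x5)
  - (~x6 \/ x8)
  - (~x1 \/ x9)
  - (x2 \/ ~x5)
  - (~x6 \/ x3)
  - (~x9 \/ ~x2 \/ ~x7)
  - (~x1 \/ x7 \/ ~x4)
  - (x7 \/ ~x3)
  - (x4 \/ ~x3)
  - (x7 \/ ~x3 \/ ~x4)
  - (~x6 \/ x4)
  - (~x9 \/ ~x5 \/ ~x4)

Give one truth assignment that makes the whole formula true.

x1=False, x2=False, x3=False, x4=False, x5=False, x6=False, x7=True, x8=True, x9=True

(~x3) is a unit clause, so x3 = False.
The clause (x9) is unit: x9 must be True.
Unit propagation: (~x5) forces x5 = False.
The clause (~x6) is unit: x6 must be False.
x1 occurs only negated in the remaining clauses — set x1 = False.
x2 occurs only negated in the remaining clauses — set x2 = False.
x4, x7, x8 are now unconstrained; take x4 = False, x7 = True, x8 = True.
Every clause has at least one true literal under this assignment.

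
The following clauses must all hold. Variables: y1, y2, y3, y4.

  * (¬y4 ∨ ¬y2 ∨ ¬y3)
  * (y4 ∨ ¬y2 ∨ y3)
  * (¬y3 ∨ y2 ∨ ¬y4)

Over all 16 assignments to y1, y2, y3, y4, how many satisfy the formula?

Split on y2, then y3.
  y2=T, y3=T: remaining (y1,y4) ∈ {(F,F); (T,F)} — 2.
  y2=T, y3=F: remaining (y1,y4) ∈ {(F,T); (T,T)} — 2.
  y2=F, y3=T: remaining (y1,y4) ∈ {(F,F); (T,F)} — 2.
  y2=F, y3=F: remaining (y1,y4) ∈ {(F,F); (F,T); (T,F); (T,T)} — 4.
Total: 2 + 2 + 2 + 4 = 10.

10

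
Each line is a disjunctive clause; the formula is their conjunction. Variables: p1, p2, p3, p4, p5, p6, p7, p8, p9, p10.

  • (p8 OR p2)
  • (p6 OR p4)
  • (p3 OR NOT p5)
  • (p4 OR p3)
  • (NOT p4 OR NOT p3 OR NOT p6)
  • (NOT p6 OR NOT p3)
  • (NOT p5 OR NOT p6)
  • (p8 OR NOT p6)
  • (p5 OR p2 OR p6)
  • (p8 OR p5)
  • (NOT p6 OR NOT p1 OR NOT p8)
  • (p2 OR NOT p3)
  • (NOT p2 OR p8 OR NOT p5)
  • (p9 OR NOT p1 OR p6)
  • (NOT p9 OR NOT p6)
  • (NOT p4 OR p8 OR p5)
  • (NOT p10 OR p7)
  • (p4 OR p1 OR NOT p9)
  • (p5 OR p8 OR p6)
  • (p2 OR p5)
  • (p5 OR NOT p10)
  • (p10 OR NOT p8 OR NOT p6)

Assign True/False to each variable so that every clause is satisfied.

p1=False, p2=True, p3=True, p4=True, p5=True, p6=False, p7=True, p8=True, p9=True, p10=True

p7 occurs only positively in the remaining clauses — set p7 = True.
Set p1 = False and propagate.
The remaining clauses are satisfied by p2 = True, p3 = True, p4 = True, p5 = True, p6 = False, p8 = True, p9 = True, p10 = True.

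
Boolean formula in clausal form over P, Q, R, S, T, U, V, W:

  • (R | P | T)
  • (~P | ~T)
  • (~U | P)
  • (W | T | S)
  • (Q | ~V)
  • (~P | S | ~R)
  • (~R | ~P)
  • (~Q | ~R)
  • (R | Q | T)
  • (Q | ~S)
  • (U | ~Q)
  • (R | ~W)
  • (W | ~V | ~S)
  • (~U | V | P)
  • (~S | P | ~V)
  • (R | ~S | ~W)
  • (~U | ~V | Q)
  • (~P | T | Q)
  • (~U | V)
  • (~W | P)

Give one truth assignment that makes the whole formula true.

P=False, Q=False, R=True, S=False, T=True, U=False, V=False, W=False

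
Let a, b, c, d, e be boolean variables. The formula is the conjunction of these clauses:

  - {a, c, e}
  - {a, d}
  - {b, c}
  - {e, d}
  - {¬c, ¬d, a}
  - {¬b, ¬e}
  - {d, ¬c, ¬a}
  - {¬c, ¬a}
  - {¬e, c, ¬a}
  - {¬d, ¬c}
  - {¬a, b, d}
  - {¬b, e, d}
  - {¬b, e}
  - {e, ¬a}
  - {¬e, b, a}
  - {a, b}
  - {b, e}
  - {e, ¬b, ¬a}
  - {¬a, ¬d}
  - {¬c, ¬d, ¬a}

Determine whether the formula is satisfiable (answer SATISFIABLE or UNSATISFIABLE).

UNSATISFIABLE

a = True:
  propagation gives c=False, b=True, e=False; an empty clause results — contradiction.
a = False:
  propagation gives d=True, c=False, e=True, b=True; an empty clause results — contradiction.
Every branch closes, so no satisfying assignment exists.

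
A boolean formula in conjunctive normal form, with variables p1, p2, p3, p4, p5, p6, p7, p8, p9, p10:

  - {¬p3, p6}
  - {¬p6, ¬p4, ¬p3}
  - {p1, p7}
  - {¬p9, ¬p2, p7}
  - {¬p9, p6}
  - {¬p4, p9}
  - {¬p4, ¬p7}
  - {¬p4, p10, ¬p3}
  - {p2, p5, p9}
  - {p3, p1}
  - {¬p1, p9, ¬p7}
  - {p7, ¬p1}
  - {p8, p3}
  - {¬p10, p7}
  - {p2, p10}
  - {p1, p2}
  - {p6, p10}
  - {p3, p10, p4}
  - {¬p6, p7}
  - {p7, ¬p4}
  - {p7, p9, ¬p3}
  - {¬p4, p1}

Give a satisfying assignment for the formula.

Pure literal: p5 appears only positively; assign p5 = True.
p8 occurs only positively in the remaining clauses — set p8 = True.
Try p1 = True.
  then p7 is forced to True.
  then p4 is forced to False.
  then p9 is forced to True.
  then p6 is forced to True.
The remaining clauses are satisfied by p2 = True, p3 = False, p10 = True.
Every clause has at least one true literal under this assignment.
Check each clause:
  1. {¬p3, p6} — ¬p3 is true.
  2. {¬p6, ¬p3, ¬p4} — ¬p4 is true.
  3. {p7, p1} — p1 is true.
  4. {¬p2, p7, ¬p9} — p7 is true.
  5. {¬p9, p6} — p6 is true.
  6. {¬p4, p9} — p9 is true.
  7. {¬p4, ¬p7} — ¬p4 is true.
  8. {p10, ¬p4, ¬p3} — p10 is true.
  9. {p9, p2, p5} — p9 is true.
  10. {p1, p3} — p1 is true.
  11. {¬p7, ¬p1, p9} — p9 is true.
  12. {¬p1, p7} — p7 is true.
  13. {p8, p3} — p8 is true.
  14. {p7, ¬p10} — p7 is true.
  15. {p10, p2} — p10 is true.
  16. {p1, p2} — p1 is true.
  17. {p6, p10} — p10 is true.
  18. {p4, p3, p10} — p10 is true.
  19. {¬p6, p7} — p7 is true.
  20. {p7, ¬p4} — ¬p4 is true.
  21. {p7, p9, ¬p3} — p9 is true.
  22. {p1, ¬p4} — p1 is true.

p1=1, p2=1, p3=0, p4=0, p5=1, p6=1, p7=1, p8=1, p9=1, p10=1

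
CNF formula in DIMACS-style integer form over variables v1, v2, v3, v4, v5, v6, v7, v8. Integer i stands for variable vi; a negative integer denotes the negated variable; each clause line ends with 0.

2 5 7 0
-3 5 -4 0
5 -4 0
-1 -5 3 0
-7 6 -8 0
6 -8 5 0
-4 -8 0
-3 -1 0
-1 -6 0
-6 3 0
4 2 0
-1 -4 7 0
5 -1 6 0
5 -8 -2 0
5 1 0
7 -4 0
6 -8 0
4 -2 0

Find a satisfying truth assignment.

v8 occurs only negated in the remaining clauses — set v8 = False.
Try v1 = False.
  then v5 is forced to True.
For the remaining variables, v2 = False, v3 = True, v4 = True, v6 = True, v7 = True works.

v1 = False, v2 = False, v3 = True, v4 = True, v5 = True, v6 = True, v7 = True, v8 = False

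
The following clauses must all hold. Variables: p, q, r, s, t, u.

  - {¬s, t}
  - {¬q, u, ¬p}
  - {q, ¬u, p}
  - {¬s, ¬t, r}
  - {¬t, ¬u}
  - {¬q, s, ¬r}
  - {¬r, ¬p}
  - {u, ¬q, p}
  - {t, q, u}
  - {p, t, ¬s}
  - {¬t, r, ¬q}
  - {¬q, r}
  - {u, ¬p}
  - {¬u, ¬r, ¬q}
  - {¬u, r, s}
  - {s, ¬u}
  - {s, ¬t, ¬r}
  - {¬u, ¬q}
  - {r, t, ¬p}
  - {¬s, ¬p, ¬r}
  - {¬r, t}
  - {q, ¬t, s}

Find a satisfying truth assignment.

Branch on p: take p = False.
The remaining clauses are satisfied by q = False, r = True, s = True, t = True, u = False.

p = 0, q = 0, r = 1, s = 1, t = 1, u = 0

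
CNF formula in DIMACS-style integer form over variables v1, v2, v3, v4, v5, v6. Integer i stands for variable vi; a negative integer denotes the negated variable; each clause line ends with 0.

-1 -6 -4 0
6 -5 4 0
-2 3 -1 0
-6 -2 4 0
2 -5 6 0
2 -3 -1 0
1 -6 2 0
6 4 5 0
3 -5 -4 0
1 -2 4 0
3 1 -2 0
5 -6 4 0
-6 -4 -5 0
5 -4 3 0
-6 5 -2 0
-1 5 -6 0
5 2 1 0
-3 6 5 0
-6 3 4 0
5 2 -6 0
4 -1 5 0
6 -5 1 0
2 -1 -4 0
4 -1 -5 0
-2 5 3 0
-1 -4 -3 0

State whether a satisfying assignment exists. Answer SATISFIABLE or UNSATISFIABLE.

UNSATISFIABLE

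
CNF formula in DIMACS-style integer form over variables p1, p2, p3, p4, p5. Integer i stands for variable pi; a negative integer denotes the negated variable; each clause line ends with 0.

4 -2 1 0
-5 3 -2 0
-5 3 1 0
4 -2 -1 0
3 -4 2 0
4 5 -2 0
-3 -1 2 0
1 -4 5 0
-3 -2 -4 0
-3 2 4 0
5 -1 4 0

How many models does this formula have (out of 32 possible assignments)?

4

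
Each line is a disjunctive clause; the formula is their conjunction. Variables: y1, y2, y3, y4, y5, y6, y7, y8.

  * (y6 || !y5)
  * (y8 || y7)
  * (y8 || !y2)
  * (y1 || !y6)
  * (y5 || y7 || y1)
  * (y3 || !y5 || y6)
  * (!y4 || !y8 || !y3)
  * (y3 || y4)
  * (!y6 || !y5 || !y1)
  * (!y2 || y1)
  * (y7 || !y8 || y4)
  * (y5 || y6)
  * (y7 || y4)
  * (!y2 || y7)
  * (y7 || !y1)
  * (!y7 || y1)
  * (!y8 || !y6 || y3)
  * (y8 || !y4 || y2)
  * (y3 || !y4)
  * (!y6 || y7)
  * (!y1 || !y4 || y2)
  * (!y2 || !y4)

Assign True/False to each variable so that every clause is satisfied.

Try y1 = True.
  then y7 is forced to True.
For the remaining variables, y2 = False, y3 = True, y4 = False, y5 = False, y6 = True, y8 = True works.
Check each clause:
  1. (!y5 || y6) — !y5 is true.
  2. (y7 || y8) — y8 is true.
  3. (!y2 || y8) — y8 is true.
  4. (!y6 || y1) — y1 is true.
  5. (y7 || y5 || y1) — y1 is true.
  6. (y6 || !y5 || y3) — y3 is true.
  7. (!y3 || !y8 || !y4) — !y4 is true.
  8. (y3 || y4) — y3 is true.
  9. (!y5 || !y1 || !y6) — !y5 is true.
  10. (y1 || !y2) — y1 is true.
  11. (!y8 || y7 || y4) — y7 is true.
  12. (y6 || y5) — y6 is true.
  13. (y7 || y4) — y7 is true.
  14. (y7 || !y2) — !y2 is true.
  15. (y7 || !y1) — y7 is true.
  16. (!y7 || y1) — y1 is true.
  17. (!y8 || y3 || !y6) — y3 is true.
  18. (y8 || y2 || !y4) — y8 is true.
  19. (y3 || !y4) — y3 is true.
  20. (y7 || !y6) — y7 is true.
  21. (y2 || !y1 || !y4) — !y4 is true.
  22. (!y2 || !y4) — !y4 is true.

y1=T, y2=F, y3=T, y4=F, y5=F, y6=T, y7=T, y8=T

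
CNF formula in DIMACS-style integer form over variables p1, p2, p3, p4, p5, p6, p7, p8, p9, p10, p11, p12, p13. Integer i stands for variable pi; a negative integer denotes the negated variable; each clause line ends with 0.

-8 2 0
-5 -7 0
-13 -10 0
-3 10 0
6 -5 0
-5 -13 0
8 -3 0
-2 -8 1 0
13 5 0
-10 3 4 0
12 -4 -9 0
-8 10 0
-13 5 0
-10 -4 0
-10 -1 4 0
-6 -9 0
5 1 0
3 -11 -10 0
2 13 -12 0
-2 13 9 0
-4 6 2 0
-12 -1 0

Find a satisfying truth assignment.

p1=True, p2=False, p3=False, p4=True, p5=True, p6=True, p7=False, p8=False, p9=False, p10=False, p11=True, p12=False, p13=False

Pure literal: p7 appears only negated; assign p7 = False.
Set p1 = True and propagate.
  then p12 is forced to False.
The remaining clauses are satisfied by p2 = False, p3 = False, p4 = True, p5 = True, p6 = True, p8 = False, p9 = False, p10 = False, p11 = True, p13 = False.
Check each clause:
  1. (~p8 \/ p2) — ~p8 is true.
  2. (~p5 \/ ~p7) — ~p7 is true.
  3. (~p13 \/ ~p10) — ~p13 is true.
  4. (p10 \/ ~p3) — ~p3 is true.
  5. (p6 \/ ~p5) — p6 is true.
  6. (~p13 \/ ~p5) — ~p13 is true.
  7. (p8 \/ ~p3) — ~p3 is true.
  8. (p1 \/ ~p2 \/ ~p8) — ~p8 is true.
  9. (p13 \/ p5) — p5 is true.
  10. (~p10 \/ p3 \/ p4) — p4 is true.
  11. (p12 \/ ~p4 \/ ~p9) — ~p9 is true.
  12. (p10 \/ ~p8) — ~p8 is true.
  13. (p5 \/ ~p13) — ~p13 is true.
  14. (~p4 \/ ~p10) — ~p10 is true.
  15. (~p10 \/ p4 \/ ~p1) — p4 is true.
  16. (~p9 \/ ~p6) — ~p9 is true.
  17. (p5 \/ p1) — p1 is true.
  18. (~p10 \/ ~p11 \/ p3) — ~p10 is true.
  19. (p2 \/ ~p12 \/ p13) — ~p12 is true.
  20. (p13 \/ ~p2 \/ p9) — ~p2 is true.
  21. (p2 \/ ~p4 \/ p6) — p6 is true.
  22. (~p1 \/ ~p12) — ~p12 is true.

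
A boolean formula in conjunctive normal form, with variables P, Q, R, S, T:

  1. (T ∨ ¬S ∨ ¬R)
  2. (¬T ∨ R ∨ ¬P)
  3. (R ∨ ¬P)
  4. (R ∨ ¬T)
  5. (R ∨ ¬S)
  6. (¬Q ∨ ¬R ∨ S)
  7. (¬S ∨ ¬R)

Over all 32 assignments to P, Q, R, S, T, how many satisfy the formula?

6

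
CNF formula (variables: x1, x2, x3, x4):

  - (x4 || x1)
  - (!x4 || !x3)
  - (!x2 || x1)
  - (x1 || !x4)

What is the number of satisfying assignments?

6

The models are:
  x1=T x2=F x3=F x4=F
  x1=T x2=F x3=F x4=T
  x1=T x2=F x3=T x4=F
  x1=T x2=T x3=F x4=F
  x1=T x2=T x3=F x4=T
  x1=T x2=T x3=T x4=F
Count: 6.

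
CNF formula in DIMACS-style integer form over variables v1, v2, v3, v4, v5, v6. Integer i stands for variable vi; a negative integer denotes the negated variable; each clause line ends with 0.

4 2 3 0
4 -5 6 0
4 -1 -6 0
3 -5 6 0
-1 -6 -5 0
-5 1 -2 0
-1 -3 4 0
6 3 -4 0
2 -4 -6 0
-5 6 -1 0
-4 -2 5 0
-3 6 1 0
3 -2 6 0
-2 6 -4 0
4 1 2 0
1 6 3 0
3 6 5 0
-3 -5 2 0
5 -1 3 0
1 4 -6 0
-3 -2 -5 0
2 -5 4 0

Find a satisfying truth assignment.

Set v1 = True and propagate.
Try v2 = False.
Branch on v3: take v3 = True.
  then v4 is forced to True.
  then v6 is forced to False.
  then v5 is forced to False.
Every clause has at least one true literal under this assignment.

v1=T  v2=F  v3=T  v4=T  v5=F  v6=F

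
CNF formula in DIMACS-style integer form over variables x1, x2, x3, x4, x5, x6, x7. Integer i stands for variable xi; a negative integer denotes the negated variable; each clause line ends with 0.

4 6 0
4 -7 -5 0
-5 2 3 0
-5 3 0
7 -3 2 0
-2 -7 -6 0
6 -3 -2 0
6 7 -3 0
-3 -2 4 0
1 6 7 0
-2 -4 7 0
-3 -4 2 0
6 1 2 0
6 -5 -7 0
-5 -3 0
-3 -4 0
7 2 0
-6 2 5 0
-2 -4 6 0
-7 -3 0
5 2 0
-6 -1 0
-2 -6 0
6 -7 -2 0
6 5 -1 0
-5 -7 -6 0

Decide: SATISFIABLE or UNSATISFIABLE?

x2 = True:
  propagation gives x6=False, x4=True; an empty clause results — contradiction.
x2 = False:
  propagation gives x7=True, x3=False, x5=False; an empty clause results — contradiction.
Every branch closes, so no satisfying assignment exists.

UNSATISFIABLE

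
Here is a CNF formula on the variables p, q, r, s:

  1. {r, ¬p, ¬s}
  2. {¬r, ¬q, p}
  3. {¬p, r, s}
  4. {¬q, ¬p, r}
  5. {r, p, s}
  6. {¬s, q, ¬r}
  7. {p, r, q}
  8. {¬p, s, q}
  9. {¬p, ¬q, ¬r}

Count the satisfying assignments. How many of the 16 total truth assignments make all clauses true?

Satisfying assignments:
  p=0 q=0 r=1 s=0
  p=0 q=1 r=0 s=1
That's 2 in total.

2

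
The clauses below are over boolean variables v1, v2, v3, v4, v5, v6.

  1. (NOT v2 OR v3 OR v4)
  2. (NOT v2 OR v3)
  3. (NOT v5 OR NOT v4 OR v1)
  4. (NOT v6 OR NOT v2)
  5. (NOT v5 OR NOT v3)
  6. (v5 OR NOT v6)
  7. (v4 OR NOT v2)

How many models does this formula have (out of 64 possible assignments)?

16

Case analysis on v2 and v3:
  v2=1, v3=1: remaining (v1,v4,v5,v6) ∈ {(0,1,0,0); (1,1,0,0)} — 2.
  v2=1, v3=0: a clause becomes empty — 0.
  v2=0, v3=1: remaining (v1,v4,v5,v6) ∈ {(0,0,0,0); (0,1,0,0); (1,0,0,0); (1,1,0,0)} — 4.
  v2=0, v3=0: 10 of the 16 assignments to (v1,v4,v5,v6) work.
Total: 2 + 0 + 4 + 10 = 16.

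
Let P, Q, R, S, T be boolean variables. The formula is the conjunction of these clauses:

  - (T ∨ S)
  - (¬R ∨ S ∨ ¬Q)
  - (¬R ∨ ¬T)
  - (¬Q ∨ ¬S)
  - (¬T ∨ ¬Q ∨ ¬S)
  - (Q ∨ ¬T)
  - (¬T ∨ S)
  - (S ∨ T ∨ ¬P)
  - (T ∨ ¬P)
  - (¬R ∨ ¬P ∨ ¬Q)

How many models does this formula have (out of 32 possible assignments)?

2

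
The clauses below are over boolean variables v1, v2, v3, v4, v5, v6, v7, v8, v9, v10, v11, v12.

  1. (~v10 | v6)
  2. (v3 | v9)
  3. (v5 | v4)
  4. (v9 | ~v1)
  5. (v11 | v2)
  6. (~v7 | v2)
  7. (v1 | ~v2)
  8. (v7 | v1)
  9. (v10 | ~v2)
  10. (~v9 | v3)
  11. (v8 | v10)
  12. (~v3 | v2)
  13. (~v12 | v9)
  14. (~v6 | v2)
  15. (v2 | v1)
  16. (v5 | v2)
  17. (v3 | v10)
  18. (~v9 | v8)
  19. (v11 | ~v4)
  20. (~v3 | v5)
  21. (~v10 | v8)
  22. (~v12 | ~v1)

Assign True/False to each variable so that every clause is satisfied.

Pure literal: v5 appears only positively; assign v5 = True.
v8 occurs only positively in the remaining clauses — set v8 = True.
Set v1 = True and propagate.
  then v9 is forced to True.
  then v3 is forced to True.
  then v2 is forced to True.
  then v10 is forced to True.
  then v6 is forced to True.
  then v12 is forced to False.
For the remaining variables, v4 = True, v7 = False, v11 = True works.
Every clause has at least one true literal under this assignment.

v1 = True, v2 = True, v3 = True, v4 = True, v5 = True, v6 = True, v7 = False, v8 = True, v9 = True, v10 = True, v11 = True, v12 = False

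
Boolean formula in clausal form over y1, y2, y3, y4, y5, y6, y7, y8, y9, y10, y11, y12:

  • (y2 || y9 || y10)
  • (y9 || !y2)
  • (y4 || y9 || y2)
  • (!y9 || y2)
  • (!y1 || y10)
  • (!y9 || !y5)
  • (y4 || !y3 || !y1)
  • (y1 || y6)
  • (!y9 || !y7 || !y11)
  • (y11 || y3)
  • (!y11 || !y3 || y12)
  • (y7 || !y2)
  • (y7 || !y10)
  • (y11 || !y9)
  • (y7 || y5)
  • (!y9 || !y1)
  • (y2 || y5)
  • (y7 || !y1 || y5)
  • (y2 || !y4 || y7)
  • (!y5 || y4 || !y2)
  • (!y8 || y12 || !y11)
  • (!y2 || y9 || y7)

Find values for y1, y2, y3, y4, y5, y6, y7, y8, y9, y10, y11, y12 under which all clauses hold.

y1 = True, y2 = False, y3 = False, y4 = True, y5 = True, y6 = True, y7 = True, y8 = False, y9 = False, y10 = True, y11 = True, y12 = True

Check each clause:
  1. (y9 || y10 || y2) — y10 is true.
  2. (y9 || !y2) — !y2 is true.
  3. (y2 || y4 || y9) — y4 is true.
  4. (y2 || !y9) — !y9 is true.
  5. (y10 || !y1) — y10 is true.
  6. (!y5 || !y9) — !y9 is true.
  7. (!y3 || y4 || !y1) — y4 is true.
  8. (y6 || y1) — y1 is true.
  9. (!y11 || !y7 || !y9) — !y9 is true.
  10. (y11 || y3) — y11 is true.
  11. (y12 || !y11 || !y3) — !y3 is true.
  12. (!y2 || y7) — !y2 is true.
  13. (!y10 || y7) — y7 is true.
  14. (y11 || !y9) — y11 is true.
  15. (y5 || y7) — y5 is true.
  16. (!y9 || !y1) — !y9 is true.
  17. (y5 || y2) — y5 is true.
  18. (y7 || y5 || !y1) — y5 is true.
  19. (!y4 || y7 || y2) — y7 is true.
  20. (y4 || !y5 || !y2) — y4 is true.
  21. (!y8 || !y11 || y12) — !y8 is true.
  22. (y9 || y7 || !y2) — !y2 is true.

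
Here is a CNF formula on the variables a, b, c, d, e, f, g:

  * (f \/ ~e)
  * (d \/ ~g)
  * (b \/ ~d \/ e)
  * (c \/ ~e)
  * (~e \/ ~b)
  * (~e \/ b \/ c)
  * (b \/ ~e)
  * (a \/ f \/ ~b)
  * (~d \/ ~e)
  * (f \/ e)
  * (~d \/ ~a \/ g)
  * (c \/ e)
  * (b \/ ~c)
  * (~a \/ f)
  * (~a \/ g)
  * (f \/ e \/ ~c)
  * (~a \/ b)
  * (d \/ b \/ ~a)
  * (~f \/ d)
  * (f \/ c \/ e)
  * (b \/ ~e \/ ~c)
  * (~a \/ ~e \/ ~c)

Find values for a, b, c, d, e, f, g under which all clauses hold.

a = F, b = T, c = T, d = T, e = F, f = T, g = F

Branch on a: take a = False.
Branch on b: take b = True.
  then e is forced to False.
  then f is forced to True.
  then c is forced to True.
  then d is forced to True.
g is now unconstrained; take g = False.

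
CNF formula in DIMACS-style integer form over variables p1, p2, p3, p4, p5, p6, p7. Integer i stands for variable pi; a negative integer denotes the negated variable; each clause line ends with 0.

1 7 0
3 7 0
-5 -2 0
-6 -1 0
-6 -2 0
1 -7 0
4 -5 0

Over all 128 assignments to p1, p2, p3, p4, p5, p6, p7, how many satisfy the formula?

Case analysis on p1 and p7:
  p1=T, p7=T: p3 free; 5 ways for (p2,p4,p5,p6) × 2^1 = 10.
  p1=T, p7=F: 5 of the 32 assignments to (p2,p3,p4,p5,p6) work.
  p1=F, p7=T: a clause becomes empty — 0.
  p1=F, p7=F: a clause becomes empty — 0.
Total: 10 + 5 + 0 + 0 = 15.

15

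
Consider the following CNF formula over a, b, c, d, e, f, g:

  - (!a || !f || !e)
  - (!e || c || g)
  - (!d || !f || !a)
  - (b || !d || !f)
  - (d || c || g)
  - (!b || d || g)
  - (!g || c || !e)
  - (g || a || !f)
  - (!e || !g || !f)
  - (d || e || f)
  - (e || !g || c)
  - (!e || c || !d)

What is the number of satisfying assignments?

Split on e, then g.
  e=1, g=1: forces c=1; f=0; a, b, d free → 2^3 = 8.
  e=1, g=0: a free; 3 ways for (b,c,d,f) × 2^1 = 6.
  e=0, g=1: 9 of the 32 assignments to (a,b,c,d,f) work.
  e=0, g=0: 9 of the 32 assignments to (a,b,c,d,f) work.
Total: 8 + 6 + 9 + 9 = 32.

32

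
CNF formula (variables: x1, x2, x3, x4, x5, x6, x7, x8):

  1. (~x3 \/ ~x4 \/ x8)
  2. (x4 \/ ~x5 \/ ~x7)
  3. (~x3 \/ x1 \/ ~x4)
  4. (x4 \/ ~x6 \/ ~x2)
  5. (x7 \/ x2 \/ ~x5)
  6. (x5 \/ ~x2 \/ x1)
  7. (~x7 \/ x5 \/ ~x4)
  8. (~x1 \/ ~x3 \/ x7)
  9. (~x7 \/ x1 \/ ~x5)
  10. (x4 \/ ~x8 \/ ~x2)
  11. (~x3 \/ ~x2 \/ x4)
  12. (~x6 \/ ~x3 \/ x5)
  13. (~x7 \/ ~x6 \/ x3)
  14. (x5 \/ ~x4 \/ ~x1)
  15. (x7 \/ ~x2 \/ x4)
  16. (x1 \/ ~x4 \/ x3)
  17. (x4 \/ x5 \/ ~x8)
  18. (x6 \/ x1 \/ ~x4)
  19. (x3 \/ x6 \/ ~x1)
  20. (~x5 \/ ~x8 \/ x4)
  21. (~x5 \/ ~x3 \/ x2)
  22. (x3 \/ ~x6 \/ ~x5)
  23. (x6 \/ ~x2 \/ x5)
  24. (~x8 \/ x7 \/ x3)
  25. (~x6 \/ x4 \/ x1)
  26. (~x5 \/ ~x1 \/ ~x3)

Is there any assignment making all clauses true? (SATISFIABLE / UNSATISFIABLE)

SATISFIABLE

Try x1 = False.
The remaining clauses are satisfied by x2 = False, x3 = False, x4 = False, x5 = False, x6 = False, x7 = False, x8 = False.
So x1=F, x2=F, x3=F, x4=F, x5=F, x6=F, x7=F, x8=F is a satisfying assignment.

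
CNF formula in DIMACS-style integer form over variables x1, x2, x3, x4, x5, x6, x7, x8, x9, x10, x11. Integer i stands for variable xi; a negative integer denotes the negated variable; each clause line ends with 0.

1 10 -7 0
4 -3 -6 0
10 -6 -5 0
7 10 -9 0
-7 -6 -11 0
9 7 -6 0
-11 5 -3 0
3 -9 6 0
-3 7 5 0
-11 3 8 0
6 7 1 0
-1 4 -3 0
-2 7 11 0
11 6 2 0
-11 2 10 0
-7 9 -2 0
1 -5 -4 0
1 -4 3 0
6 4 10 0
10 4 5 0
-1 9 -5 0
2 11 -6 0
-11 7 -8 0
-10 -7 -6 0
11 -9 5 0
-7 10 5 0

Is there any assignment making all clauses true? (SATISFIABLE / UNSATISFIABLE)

Set x1 = True and propagate.
For the remaining variables, x2 = False, x3 = True, x4 = True, x5 = True, x6 = False, x7 = False, x8 = False, x9 = True, x10 = True, x11 = True works.
Every clause has at least one true literal under this assignment.
So x1=True  x2=False  x3=True  x4=True  x5=True  x6=False  x7=False  x8=False  x9=True  x10=True  x11=True is a satisfying assignment.

SATISFIABLE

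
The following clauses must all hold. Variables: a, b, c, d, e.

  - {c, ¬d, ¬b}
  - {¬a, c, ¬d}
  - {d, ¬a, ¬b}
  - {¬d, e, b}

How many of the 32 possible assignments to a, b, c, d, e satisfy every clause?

19

Case analysis on d and b:
  d=1, b=1: remaining (a,c,e) ∈ {(0,1,0); (0,1,1); (1,1,0); (1,1,1)} — 4.
  d=1, b=0: remaining (a,c,e) ∈ {(0,0,1); (0,1,1); (1,1,1)} — 3.
  d=0, b=1: remaining (a,c,e) ∈ {(0,0,0); (0,0,1); (0,1,0); (0,1,1)} — 4.
  d=0, b=0: a, c, e free → 2^3 = 8.
Total: 4 + 3 + 4 + 8 = 19.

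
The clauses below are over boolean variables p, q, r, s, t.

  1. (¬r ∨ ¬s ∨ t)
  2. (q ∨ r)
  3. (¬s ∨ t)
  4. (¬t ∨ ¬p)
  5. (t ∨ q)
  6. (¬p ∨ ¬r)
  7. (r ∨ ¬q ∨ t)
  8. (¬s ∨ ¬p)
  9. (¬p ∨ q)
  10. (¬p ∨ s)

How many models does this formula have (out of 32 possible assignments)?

7

The models are:
  p=0 q=0 r=1 s=0 t=1
  p=0 q=0 r=1 s=1 t=1
  p=0 q=1 r=0 s=0 t=1
  p=0 q=1 r=0 s=1 t=1
  p=0 q=1 r=1 s=0 t=0
  p=0 q=1 r=1 s=0 t=1
  p=0 q=1 r=1 s=1 t=1
That's 7 in total.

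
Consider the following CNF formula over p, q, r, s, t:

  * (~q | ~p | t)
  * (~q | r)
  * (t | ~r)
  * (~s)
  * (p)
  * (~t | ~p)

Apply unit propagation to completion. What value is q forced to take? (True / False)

Unit clause (~s) sets s = False.
(p) is a unit clause: p = True.
From (~p | ~t) and p = True: t = False.
In (~q | ~p | t), t, ~p are now false; ~q must hold, so q = False.

False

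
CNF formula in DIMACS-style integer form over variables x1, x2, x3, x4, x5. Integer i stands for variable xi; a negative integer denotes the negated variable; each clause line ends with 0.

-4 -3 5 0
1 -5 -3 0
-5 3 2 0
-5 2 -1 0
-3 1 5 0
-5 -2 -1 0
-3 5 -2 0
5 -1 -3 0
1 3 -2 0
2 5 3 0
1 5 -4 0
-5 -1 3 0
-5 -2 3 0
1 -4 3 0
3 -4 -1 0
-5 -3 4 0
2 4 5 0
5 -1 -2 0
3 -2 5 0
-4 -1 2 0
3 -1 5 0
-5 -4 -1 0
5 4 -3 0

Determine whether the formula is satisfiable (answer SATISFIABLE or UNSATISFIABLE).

x5 = True:
  x1 = True:
    propagation gives x2=True; an empty clause results — contradiction.
  x1 = False:
    propagation gives x3=False, x2=True; an empty clause results — contradiction.
x5 = False:
  x3 = True:
    propagation gives x4=False; an empty clause results — contradiction.
  x3 = False:
    propagation gives x2=True; an empty clause results — contradiction.
Every branch closes, so no satisfying assignment exists.

UNSATISFIABLE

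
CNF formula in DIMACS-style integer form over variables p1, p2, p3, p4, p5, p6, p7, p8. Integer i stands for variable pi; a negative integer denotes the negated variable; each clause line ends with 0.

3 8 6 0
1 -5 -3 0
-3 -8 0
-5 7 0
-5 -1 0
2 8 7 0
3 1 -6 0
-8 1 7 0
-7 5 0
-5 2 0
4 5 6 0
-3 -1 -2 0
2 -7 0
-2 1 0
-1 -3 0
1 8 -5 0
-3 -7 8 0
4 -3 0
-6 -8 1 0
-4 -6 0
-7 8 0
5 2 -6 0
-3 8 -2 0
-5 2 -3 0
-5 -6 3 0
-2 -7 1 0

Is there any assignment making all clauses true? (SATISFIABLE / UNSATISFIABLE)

Branch on p1: take p1 = True.
  then p5 is forced to False.
  then p7 is forced to False.
  then p3 is forced to False.
Try p2 = True.
For the remaining variables, p4 = False, p6 = True, p8 = False works.
So p1=True, p2=True, p3=False, p4=False, p5=False, p6=True, p7=False, p8=False is a satisfying assignment.

SATISFIABLE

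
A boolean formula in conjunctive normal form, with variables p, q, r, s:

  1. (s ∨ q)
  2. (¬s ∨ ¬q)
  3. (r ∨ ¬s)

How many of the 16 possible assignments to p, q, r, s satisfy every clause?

The models are:
  p=F q=F r=T s=T
  p=F q=T r=F s=F
  p=F q=T r=T s=F
  p=T q=F r=T s=T
  p=T q=T r=F s=F
  p=T q=T r=T s=F
That's 6 in total.

6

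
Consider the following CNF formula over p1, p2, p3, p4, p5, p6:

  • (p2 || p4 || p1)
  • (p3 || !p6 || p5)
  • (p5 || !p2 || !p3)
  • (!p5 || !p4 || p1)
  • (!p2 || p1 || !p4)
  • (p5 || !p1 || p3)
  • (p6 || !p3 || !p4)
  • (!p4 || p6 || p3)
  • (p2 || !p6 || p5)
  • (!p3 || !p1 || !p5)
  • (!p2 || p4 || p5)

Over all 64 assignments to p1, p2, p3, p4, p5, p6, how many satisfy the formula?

Case analysis on p5 and p3:
  p5=T, p3=T: remaining (p1,p2,p4,p6) ∈ {(F,T,F,F); (F,T,F,T)} — 2.
  p5=T, p3=F: 8 of the 16 assignments to (p1,p2,p4,p6) work.
  p5=F, p3=T: remaining (p1,p2,p4,p6) ∈ {(T,F,F,F)} — 1.
  p5=F, p3=F: a clause becomes empty — 0.
Total: 2 + 8 + 1 + 0 = 11.

11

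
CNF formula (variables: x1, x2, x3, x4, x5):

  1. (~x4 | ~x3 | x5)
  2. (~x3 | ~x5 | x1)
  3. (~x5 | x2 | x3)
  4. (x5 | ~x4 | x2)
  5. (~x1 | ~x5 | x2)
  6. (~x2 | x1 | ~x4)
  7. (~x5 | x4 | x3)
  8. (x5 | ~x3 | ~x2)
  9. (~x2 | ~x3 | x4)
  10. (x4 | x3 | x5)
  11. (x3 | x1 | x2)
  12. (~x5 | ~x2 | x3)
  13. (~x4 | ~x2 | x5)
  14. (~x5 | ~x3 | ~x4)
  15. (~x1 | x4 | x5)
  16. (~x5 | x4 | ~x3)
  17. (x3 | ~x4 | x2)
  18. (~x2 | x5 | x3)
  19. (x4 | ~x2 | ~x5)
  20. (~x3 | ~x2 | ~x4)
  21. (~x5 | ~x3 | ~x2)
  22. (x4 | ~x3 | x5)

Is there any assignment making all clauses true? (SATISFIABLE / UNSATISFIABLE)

UNSATISFIABLE

x5 = True:
  x3 = True:
    propagation gives x1=True, x2=True; an empty clause results — contradiction.
  x3 = False:
    propagation gives x2=True; an empty clause results — contradiction.
x5 = False:
  x4 = True:
    propagation gives x3=False, x2=True; an empty clause results — contradiction.
  x4 = False:
    propagation gives x3=True; an empty clause results — contradiction.
Every branch closes, so no satisfying assignment exists.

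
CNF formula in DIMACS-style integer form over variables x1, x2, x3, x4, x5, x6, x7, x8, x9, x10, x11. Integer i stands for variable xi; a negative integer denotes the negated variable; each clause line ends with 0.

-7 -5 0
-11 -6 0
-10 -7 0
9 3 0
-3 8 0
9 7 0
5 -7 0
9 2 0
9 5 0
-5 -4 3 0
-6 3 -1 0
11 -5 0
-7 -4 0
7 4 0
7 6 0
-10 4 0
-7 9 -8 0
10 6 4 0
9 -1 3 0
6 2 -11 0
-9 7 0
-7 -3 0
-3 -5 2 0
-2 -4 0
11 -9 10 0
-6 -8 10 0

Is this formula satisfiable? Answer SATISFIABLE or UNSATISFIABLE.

x7 = True:
  propagation gives x5=False; an empty clause results — contradiction.
x7 = False:
  propagation gives x9=True; an empty clause results — contradiction.
Every branch closes, so no satisfying assignment exists.

UNSATISFIABLE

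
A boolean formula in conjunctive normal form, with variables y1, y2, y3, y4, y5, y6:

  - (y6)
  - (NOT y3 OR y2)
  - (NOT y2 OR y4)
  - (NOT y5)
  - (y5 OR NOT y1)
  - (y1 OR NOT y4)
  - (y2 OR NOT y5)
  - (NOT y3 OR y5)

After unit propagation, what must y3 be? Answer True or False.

Unit clause (y6) sets y6 = True.
(NOT y5) is a unit clause: y5 = False.
In (y5 OR NOT y1), y5 is now false; NOT y1 must hold, so y1 = False.
(y1 OR NOT y4): since y1 = False, the clause reduces to (NOT y4). y4 = False.
In (NOT y2 OR y4), y4 is now false; NOT y2 must hold, so y2 = False.
(NOT y3 OR y2) with y2 = False leaves only NOT y3, so y3 = False.

False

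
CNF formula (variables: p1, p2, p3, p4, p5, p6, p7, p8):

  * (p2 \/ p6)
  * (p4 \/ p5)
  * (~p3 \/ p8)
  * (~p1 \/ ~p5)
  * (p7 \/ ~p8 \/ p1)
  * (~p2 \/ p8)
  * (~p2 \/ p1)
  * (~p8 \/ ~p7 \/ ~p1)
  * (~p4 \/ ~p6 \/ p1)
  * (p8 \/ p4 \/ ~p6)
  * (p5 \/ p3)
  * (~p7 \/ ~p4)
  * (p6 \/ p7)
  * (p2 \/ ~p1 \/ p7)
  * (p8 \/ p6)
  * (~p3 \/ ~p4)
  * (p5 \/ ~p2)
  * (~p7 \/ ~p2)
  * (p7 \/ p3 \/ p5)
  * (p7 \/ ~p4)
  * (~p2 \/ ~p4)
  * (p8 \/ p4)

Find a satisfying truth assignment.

p1=F, p2=F, p3=F, p4=F, p5=T, p6=T, p7=T, p8=T

Branch on p1: take p1 = False.
  then p2 is forced to False.
  then p6 is forced to True.
  then p4 is forced to False.
  then p5 is forced to True.
  then p8 is forced to True.
  then p7 is forced to True.
p3 is now unconstrained; take p3 = False.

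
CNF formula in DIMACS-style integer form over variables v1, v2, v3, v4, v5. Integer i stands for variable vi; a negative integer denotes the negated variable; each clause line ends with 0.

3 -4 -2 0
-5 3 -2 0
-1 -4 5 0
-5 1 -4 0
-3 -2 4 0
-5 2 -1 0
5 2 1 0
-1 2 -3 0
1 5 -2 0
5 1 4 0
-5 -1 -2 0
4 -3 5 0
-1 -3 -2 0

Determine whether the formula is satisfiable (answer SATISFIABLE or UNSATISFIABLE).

Try v1 = False.
Set v2 = False and propagate.
  then v5 is forced to True.
  then v4 is forced to False.
v3 is now unconstrained; take v3 = True.
So v1=0, v2=0, v3=1, v4=0, v5=1 is a satisfying assignment.

SATISFIABLE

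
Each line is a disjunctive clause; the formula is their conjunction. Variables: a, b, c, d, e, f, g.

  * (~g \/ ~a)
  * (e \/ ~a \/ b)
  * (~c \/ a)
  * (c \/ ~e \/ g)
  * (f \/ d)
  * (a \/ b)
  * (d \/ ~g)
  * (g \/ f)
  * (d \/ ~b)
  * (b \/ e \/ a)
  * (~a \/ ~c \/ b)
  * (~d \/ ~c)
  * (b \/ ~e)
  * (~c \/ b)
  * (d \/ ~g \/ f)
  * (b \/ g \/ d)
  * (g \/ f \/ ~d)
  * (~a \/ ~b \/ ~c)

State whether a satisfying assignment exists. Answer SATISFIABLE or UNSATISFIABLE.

Set a = False and propagate.
  then c is forced to False.
  then b is forced to True.
  then d is forced to True.
For the remaining variables, e = True, f = False, g = True works.
Every clause has at least one true literal under this assignment.
So a=False  b=True  c=False  d=True  e=True  f=False  g=True is a satisfying assignment.

SATISFIABLE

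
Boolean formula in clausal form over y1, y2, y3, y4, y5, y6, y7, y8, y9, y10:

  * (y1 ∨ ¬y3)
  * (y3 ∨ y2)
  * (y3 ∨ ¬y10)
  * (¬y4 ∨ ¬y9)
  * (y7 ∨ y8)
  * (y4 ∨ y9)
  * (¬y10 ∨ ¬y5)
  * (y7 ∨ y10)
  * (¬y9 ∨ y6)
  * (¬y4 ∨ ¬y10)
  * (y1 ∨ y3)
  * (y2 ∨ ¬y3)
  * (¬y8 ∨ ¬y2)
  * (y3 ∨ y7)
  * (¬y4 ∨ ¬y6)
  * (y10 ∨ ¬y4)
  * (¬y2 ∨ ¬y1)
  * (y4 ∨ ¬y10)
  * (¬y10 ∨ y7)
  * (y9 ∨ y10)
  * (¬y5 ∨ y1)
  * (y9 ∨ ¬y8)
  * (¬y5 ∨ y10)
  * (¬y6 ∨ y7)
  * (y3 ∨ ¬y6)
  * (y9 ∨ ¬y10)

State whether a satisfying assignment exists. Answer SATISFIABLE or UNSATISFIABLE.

UNSATISFIABLE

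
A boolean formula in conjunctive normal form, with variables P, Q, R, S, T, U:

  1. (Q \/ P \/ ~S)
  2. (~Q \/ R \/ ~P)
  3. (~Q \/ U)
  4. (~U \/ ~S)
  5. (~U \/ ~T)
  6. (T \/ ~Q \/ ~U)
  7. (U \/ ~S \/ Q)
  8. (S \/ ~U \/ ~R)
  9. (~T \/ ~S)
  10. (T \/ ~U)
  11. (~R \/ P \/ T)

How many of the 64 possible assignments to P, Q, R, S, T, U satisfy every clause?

The models are:
  P=0 Q=0 R=0 S=0 T=0 U=0
  P=0 Q=0 R=0 S=0 T=1 U=0
  P=0 Q=0 R=1 S=0 T=1 U=0
  P=1 Q=0 R=0 S=0 T=0 U=0
  P=1 Q=0 R=0 S=0 T=1 U=0
  P=1 Q=0 R=1 S=0 T=0 U=0
  P=1 Q=0 R=1 S=0 T=1 U=0
Count: 7.

7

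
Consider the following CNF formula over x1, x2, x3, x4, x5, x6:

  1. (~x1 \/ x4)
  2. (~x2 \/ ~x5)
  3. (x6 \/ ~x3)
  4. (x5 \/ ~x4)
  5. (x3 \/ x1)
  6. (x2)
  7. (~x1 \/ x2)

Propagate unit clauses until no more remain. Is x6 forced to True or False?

True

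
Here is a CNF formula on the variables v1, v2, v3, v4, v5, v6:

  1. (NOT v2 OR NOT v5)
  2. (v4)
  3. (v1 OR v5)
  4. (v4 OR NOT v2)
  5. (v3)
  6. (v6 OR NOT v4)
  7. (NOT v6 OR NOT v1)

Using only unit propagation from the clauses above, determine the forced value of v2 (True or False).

False

(v4) is a unit clause: v4 = True.
(v3) stands alone — v3 = True.
(NOT v4 OR v6): since v4 = True, the clause reduces to (v6). v6 = True.
(NOT v6 OR NOT v1) with v6 = True leaves only NOT v1, so v1 = False.
(v1 OR v5) with v1 = False leaves only v5, so v5 = True.
(NOT v5 OR NOT v2): since v5 = True, the clause reduces to (NOT v2). v2 = False.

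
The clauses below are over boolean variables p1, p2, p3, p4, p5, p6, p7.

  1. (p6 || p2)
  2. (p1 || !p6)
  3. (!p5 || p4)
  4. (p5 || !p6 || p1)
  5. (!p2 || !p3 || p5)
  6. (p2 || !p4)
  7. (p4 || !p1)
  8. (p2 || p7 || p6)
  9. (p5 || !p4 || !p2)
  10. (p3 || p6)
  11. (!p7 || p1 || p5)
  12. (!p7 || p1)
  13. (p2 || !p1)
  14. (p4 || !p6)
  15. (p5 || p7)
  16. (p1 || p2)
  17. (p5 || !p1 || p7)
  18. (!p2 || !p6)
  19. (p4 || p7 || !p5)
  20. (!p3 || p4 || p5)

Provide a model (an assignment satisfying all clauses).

p1=T, p2=T, p3=T, p4=T, p5=T, p6=F, p7=T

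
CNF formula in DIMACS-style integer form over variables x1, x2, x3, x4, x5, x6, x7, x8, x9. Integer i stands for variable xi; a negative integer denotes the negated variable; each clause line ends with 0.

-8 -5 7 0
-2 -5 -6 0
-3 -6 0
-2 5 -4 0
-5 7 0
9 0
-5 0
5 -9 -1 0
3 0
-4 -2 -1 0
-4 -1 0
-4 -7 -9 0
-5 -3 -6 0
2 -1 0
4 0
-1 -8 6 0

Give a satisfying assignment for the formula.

x1=F, x2=F, x3=T, x4=T, x5=F, x6=F, x7=F, x8=T, x9=T

Check each clause:
  1. (NOT x8 OR NOT x5 OR x7) — NOT x5 is true.
  2. (NOT x6 OR NOT x2 OR NOT x5) — NOT x6 is true.
  3. (NOT x6 OR NOT x3) — NOT x6 is true.
  4. (NOT x2 OR NOT x4 OR x5) — NOT x2 is true.
  5. (NOT x5 OR x7) — NOT x5 is true.
  6. (x9) — x9 is true.
  7. (NOT x5) — NOT x5 is true.
  8. (x5 OR NOT x9 OR NOT x1) — NOT x1 is true.
  9. (x3) — x3 is true.
  10. (NOT x4 OR NOT x1 OR NOT x2) — NOT x2 is true.
  11. (NOT x1 OR NOT x4) — NOT x1 is true.
  12. (NOT x7 OR NOT x9 OR NOT x4) — NOT x7 is true.
  13. (NOT x5 OR NOT x6 OR NOT x3) — NOT x6 is true.
  14. (x2 OR NOT x1) — NOT x1 is true.
  15. (x4) — x4 is true.
  16. (x6 OR NOT x1 OR NOT x8) — NOT x1 is true.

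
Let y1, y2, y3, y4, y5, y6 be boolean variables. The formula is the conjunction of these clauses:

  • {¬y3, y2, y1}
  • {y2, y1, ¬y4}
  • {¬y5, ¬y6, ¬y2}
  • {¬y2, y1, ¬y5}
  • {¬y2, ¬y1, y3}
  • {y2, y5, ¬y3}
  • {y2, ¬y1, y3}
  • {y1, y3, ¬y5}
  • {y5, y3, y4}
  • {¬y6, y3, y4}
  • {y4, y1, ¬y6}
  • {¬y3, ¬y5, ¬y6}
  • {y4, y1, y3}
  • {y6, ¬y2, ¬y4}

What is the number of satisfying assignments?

Case analysis on y3 and y1:
  y3=T, y1=T: 6 of the 16 assignments to (y2,y4,y5,y6) work.
  y3=T, y1=F: remaining (y2,y4,y5,y6) ∈ {(T,F,F,F); (T,T,F,T)} — 2.
  y3=F, y1=T: a clause becomes empty — 0.
  y3=F, y1=F: remaining (y2,y4,y5,y6) ∈ {(T,T,F,T)} — 1.
Total: 6 + 2 + 0 + 1 = 9.

9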